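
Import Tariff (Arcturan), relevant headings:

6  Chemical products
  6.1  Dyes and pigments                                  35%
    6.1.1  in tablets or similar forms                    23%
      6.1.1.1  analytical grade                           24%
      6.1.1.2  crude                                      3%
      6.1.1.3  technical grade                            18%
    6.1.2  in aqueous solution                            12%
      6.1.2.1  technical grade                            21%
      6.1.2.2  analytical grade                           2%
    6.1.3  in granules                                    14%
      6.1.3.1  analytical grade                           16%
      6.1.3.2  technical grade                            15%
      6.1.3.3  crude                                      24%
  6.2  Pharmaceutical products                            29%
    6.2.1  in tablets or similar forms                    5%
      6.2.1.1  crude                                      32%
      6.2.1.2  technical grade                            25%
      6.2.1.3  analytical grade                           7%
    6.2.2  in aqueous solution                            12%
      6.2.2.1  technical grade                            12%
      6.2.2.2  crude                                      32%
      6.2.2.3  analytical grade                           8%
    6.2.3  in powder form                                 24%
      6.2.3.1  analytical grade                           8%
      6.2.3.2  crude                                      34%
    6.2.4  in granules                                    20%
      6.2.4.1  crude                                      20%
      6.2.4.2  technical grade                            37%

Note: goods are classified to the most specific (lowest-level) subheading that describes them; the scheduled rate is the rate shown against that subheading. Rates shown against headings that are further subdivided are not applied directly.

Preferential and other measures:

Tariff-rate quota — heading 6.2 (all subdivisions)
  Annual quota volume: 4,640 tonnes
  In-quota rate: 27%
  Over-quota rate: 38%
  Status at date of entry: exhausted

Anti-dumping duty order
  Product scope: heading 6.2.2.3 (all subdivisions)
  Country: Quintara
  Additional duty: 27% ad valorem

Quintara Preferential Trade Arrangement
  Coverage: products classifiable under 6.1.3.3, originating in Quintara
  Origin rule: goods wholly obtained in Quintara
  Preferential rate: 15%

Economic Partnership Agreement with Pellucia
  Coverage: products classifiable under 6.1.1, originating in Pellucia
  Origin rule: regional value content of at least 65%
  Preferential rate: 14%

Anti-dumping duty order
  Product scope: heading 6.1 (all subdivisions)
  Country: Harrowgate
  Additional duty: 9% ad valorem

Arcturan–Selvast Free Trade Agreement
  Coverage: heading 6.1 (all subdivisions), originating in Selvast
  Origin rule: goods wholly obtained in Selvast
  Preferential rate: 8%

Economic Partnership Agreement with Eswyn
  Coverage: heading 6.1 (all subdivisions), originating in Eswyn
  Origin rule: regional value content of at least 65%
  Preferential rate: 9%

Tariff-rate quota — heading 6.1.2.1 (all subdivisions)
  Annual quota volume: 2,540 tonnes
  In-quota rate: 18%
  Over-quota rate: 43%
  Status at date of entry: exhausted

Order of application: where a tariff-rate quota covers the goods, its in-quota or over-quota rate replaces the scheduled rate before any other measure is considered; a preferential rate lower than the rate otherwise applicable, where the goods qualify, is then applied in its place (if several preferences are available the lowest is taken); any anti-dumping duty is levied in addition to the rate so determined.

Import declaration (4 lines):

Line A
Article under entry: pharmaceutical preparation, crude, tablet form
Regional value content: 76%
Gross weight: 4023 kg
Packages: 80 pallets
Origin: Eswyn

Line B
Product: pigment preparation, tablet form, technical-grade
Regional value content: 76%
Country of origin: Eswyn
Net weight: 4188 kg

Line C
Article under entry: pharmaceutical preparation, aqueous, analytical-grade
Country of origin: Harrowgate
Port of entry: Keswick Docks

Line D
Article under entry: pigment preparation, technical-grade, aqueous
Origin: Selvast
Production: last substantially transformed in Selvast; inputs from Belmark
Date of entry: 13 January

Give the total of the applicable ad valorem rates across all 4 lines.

Line A: pharmaceutical → 6.2; tablet form → 6.2.1; crude → 6.2.1.1. Scheduled 32%. quota on 6.2 exhausted → over-quota 38%; Eswyn agreement on 6.1: 6.2.1.1 not covered. → 38%.
Line B: pigment → 6.1; tablet form → 6.1.1; technical-grade → 6.1.1.3. Scheduled 18%. Eswyn agreement on 6.1: RVC ≥ 65% → 9% available; preferential 9%. → 9%.
Line C: pharmaceutical → 6.2; aqueous → 6.2.2; analytical-grade → 6.2.2.3. Scheduled 8%. quota on 6.2 exhausted → over-quota 38%. → 38%.
Line D: pigment → 6.1; aqueous → 6.1.2; technical-grade → 6.1.2.1. Scheduled 21%. quota on 6.1.2.1 exhausted → over-quota 43%; Selvast agreement on 6.1: not wholly obtained. → 43%.
Sum: 38% + 9% + 38% + 43% = 128%.

128%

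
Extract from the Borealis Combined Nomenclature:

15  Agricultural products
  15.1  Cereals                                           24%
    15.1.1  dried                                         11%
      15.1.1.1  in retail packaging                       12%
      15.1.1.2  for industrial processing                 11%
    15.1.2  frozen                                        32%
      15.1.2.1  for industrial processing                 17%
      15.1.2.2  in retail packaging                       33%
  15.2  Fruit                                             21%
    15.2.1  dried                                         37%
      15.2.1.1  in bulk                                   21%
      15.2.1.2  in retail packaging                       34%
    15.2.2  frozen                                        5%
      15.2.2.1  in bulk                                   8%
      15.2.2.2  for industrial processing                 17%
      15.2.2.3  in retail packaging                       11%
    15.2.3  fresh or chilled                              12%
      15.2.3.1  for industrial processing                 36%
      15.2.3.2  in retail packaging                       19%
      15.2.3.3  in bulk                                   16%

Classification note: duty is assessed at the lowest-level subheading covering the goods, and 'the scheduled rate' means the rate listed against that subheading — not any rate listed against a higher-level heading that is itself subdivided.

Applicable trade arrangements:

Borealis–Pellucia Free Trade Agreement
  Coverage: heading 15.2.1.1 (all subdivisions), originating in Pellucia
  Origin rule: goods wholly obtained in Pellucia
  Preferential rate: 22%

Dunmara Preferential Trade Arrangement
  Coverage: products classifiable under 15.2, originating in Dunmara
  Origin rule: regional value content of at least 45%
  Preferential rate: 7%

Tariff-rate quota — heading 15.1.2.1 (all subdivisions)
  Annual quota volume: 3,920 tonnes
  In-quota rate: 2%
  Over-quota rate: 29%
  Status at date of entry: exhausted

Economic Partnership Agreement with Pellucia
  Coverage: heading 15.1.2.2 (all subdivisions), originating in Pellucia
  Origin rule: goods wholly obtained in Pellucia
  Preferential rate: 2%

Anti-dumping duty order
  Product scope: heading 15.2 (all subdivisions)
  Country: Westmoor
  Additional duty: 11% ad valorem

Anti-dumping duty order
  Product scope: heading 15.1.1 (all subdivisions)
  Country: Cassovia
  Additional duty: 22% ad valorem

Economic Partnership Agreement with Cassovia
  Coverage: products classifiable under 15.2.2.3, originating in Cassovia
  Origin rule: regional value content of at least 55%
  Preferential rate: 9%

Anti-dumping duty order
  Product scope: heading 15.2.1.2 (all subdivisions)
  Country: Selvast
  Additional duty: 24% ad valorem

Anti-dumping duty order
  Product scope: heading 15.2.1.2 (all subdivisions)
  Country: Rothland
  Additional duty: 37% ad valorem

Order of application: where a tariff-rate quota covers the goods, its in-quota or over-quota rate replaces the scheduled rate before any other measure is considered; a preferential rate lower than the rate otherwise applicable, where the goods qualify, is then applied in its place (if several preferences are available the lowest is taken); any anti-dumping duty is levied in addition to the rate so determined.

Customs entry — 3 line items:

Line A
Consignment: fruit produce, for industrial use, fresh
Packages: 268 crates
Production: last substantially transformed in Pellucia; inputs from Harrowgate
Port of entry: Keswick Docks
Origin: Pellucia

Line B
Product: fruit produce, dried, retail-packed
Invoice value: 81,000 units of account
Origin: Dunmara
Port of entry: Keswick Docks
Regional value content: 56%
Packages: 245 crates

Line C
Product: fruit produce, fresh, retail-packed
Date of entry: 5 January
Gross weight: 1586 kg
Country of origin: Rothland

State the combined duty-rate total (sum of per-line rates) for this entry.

62%

Line A: fruit → 15.2; fresh → 15.2.3; for industrial use → 15.2.3.1. Scheduled 36%. Pellucia agreement on 15.2.1.1: 15.2.3.1 not covered; Pellucia agreement on 15.1.2.2: 15.2.3.1 not covered. → 36%.
Line B: fruit → 15.2; dried → 15.2.1; retail-packed → 15.2.1.2. Scheduled 34%. Dunmara agreement on 15.2: RVC ≥ 45% → 7% available; preferential 7%. → 7%.
Line C: fruit → 15.2; fresh → 15.2.3; retail-packed → 15.2.3.2. Scheduled 19%. No special measure applies. → 19%.
Sum: 36% + 7% + 19% = 62%.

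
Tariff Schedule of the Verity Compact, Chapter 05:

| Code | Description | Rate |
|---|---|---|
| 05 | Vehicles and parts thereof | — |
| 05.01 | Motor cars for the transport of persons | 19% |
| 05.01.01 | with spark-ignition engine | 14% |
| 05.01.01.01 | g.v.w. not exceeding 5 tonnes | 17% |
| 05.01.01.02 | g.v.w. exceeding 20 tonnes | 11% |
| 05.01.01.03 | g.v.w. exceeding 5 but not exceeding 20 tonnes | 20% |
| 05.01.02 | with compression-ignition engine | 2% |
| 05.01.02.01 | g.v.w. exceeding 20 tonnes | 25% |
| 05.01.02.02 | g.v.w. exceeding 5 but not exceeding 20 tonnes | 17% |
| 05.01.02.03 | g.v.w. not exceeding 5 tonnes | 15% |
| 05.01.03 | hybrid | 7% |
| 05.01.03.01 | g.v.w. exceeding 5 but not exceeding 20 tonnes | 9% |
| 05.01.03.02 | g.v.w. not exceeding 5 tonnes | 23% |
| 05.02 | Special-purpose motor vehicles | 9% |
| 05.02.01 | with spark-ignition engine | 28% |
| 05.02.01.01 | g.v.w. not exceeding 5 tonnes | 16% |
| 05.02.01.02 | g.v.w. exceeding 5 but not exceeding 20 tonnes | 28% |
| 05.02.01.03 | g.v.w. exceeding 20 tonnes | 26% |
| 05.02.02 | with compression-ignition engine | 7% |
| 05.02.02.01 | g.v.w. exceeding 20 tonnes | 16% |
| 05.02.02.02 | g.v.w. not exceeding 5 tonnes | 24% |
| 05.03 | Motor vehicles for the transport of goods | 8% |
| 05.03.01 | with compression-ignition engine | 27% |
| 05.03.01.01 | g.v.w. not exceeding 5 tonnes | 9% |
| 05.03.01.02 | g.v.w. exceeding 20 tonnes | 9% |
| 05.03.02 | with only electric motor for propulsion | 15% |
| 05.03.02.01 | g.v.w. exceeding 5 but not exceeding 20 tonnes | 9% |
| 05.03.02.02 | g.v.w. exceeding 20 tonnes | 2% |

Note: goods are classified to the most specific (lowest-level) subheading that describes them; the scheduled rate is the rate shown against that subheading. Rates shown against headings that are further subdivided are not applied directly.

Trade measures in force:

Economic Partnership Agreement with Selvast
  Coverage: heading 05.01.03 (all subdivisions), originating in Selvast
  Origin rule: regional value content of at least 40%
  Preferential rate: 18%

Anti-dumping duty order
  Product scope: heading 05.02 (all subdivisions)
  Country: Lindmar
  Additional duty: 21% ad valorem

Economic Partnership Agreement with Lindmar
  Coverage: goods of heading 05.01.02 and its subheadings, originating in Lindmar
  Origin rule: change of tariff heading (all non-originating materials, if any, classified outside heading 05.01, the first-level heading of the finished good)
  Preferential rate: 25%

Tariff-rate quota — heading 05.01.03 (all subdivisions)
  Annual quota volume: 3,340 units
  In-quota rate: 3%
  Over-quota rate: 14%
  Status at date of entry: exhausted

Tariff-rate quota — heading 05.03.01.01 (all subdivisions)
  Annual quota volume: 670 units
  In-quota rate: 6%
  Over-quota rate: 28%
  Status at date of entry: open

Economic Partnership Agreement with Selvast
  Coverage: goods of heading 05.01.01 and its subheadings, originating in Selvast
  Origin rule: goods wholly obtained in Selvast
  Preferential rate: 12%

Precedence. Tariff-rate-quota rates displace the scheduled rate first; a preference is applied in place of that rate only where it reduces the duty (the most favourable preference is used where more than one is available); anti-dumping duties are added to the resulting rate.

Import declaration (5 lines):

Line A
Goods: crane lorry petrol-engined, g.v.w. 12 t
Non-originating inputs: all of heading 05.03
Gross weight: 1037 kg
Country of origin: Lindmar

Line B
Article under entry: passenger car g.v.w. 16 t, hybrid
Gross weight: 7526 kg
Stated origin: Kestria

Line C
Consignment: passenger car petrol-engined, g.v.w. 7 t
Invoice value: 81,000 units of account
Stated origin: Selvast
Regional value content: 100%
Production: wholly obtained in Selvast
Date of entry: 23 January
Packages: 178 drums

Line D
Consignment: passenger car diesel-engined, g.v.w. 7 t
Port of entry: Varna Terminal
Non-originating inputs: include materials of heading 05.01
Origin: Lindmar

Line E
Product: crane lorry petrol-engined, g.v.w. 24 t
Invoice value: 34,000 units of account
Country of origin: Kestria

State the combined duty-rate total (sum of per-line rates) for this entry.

Line A: crane lorry → 05.02; petrol-engined → 05.02.01; g.v.w. 12 t → 05.02.01.02. Scheduled 28%. Lindmar agreement on 05.01.02: 05.02.01.02 not covered; anti-dumping (Lindmar, 05.02): +21%; total 28% + 21% = 49%. → 49%.
Line B: passenger car → 05.01; hybrid → 05.01.03; g.v.w. 16 t → 05.01.03.01. Scheduled 9%. quota on 05.01.03 exhausted → over-quota 14%. → 14%.
Line C: passenger car → 05.01; petrol-engined → 05.01.01; g.v.w. 7 t → 05.01.01.03. Scheduled 20%. Selvast agreement on 05.01.03: 05.01.01.03 not covered; Selvast agreement on 05.01.01: wholly obtained → 12% available; preferential 12%. → 12%.
Line D: passenger car → 05.01; diesel-engined → 05.01.02; g.v.w. 7 t → 05.01.02.02. Scheduled 17%. Lindmar agreement on 05.01.02: CTH not met. → 17%.
Line E: crane lorry → 05.02; petrol-engined → 05.02.01; g.v.w. 24 t → 05.02.01.03. Scheduled 26%. No special measure applies. → 26%.
Sum: 49% + 14% + 12% + 17% + 26% = 118%.

118%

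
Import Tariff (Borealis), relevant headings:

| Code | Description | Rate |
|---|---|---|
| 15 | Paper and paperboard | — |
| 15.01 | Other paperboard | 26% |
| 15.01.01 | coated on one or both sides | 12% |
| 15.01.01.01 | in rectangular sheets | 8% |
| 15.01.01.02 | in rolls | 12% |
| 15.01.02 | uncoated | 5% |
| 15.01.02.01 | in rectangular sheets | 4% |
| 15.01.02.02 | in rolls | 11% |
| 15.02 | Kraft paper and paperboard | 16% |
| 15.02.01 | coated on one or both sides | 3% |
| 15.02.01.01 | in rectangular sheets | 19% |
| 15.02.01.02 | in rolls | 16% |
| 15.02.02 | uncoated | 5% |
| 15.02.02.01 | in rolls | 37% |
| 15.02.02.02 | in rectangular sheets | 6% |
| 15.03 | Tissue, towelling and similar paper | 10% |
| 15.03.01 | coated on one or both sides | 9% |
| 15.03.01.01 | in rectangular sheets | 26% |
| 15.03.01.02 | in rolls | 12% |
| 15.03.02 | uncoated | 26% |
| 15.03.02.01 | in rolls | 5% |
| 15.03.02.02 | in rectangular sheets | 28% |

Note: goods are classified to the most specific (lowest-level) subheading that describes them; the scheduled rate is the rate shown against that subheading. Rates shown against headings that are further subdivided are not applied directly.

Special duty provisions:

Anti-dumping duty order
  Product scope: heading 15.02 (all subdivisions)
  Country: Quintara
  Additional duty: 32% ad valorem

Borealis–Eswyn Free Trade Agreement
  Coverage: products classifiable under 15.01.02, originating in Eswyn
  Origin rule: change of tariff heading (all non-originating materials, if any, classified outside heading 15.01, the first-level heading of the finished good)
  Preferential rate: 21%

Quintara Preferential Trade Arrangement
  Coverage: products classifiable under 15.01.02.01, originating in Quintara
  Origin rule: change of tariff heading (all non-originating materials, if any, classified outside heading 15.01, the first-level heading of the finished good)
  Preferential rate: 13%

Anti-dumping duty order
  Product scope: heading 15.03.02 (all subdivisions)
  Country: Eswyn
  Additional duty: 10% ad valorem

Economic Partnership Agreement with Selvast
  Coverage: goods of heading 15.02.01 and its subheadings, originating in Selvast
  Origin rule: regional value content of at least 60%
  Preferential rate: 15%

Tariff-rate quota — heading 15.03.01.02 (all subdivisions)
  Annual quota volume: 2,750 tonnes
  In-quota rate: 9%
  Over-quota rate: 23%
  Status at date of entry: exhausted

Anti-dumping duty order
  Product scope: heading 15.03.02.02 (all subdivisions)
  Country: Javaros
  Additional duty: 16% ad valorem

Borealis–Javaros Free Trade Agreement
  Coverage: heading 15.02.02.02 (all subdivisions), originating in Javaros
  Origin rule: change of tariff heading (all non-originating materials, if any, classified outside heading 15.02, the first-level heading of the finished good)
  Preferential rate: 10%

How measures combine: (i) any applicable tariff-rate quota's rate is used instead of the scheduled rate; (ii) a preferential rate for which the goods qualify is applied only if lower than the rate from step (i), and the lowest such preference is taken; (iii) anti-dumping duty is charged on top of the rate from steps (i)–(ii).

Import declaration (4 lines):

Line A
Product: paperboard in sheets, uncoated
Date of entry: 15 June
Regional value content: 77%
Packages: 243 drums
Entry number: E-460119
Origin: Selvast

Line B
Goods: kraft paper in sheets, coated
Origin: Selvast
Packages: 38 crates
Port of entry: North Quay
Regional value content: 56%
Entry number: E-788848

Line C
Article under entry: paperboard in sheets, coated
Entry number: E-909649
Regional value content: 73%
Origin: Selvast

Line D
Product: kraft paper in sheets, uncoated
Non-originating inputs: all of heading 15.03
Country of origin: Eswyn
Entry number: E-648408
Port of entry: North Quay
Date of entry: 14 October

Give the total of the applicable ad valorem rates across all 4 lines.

Line A: paperboard → 15.01; uncoated → 15.01.02; in sheets → 15.01.02.01. Scheduled 4%. Selvast agreement on 15.02.01: 15.01.02.01 not covered. → 4%.
Line B: kraft paper → 15.02; coated → 15.02.01; in sheets → 15.02.01.01. Scheduled 19%. Selvast agreement on 15.02.01: RVC < 60%. → 19%.
Line C: paperboard → 15.01; coated → 15.01.01; in sheets → 15.01.01.01. Scheduled 8%. Selvast agreement on 15.02.01: 15.01.01.01 not covered. → 8%.
Line D: kraft paper → 15.02; uncoated → 15.02.02; in sheets → 15.02.02.02. Scheduled 6%. Eswyn agreement on 15.01.02: 15.02.02.02 not covered. → 6%.
Sum: 4% + 19% + 8% + 6% = 37%.

37%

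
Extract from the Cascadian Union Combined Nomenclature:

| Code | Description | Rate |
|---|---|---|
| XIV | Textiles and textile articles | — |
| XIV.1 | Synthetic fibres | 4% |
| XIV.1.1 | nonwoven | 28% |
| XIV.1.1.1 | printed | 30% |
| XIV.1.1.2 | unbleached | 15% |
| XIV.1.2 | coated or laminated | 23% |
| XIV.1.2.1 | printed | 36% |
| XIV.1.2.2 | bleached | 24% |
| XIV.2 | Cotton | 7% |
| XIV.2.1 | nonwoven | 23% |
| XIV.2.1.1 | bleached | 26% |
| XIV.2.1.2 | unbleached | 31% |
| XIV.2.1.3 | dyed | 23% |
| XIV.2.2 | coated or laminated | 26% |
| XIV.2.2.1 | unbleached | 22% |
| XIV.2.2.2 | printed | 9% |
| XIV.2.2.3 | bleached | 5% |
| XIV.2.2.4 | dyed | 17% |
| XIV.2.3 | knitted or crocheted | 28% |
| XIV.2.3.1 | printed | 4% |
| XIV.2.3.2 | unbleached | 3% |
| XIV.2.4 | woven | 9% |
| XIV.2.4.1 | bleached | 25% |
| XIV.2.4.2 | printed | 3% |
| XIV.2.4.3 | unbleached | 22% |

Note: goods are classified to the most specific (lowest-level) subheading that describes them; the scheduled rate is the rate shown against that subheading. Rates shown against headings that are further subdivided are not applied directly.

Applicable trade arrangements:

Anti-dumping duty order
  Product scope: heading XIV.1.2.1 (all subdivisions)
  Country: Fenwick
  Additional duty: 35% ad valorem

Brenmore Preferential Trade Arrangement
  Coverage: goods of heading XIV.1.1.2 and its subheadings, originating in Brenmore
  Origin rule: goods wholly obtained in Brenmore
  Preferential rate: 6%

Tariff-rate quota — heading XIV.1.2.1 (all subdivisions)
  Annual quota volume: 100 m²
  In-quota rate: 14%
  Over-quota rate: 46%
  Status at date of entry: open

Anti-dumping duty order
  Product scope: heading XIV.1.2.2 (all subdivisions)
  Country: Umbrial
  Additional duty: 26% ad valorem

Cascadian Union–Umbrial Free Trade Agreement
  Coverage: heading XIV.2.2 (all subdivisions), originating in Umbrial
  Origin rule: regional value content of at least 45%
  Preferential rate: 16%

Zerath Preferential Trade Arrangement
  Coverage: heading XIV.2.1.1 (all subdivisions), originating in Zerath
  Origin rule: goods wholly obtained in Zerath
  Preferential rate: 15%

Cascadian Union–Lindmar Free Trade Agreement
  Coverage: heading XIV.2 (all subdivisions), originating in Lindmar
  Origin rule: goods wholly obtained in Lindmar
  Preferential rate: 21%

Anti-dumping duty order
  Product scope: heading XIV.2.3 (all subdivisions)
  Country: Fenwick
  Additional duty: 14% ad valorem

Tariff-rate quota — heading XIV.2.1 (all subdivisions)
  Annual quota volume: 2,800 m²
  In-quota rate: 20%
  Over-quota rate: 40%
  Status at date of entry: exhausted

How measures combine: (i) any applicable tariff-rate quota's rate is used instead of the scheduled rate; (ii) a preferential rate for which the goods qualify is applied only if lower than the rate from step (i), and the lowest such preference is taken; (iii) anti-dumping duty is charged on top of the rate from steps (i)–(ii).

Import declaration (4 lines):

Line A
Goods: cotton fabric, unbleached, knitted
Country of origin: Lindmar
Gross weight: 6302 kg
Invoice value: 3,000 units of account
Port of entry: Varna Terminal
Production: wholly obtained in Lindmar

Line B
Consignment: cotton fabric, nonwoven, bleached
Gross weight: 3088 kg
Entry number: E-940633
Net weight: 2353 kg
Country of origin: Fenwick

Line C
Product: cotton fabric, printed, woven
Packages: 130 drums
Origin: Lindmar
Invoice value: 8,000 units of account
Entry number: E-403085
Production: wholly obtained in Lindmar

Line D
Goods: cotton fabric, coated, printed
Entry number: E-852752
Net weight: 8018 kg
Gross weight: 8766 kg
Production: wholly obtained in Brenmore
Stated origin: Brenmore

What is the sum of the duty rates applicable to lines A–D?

Line A: cotton → XIV.2; knitted → XIV.2.3; unbleached → XIV.2.3.2. Scheduled 3%. Lindmar agreement on XIV.2: wholly obtained → 21% available; preference 21% not lower than 3% → no reduction. → 3%.
Line B: cotton → XIV.2; nonwoven → XIV.2.1; bleached → XIV.2.1.1. Scheduled 26%. quota on XIV.2.1 exhausted → over-quota 40%. → 40%.
Line C: cotton → XIV.2; woven → XIV.2.4; printed → XIV.2.4.2. Scheduled 3%. Lindmar agreement on XIV.2: wholly obtained → 21% available; preference 21% not lower than 3% → no reduction. → 3%.
Line D: cotton → XIV.2; coated → XIV.2.2; printed → XIV.2.2.2. Scheduled 9%. Brenmore agreement on XIV.1.1.2: XIV.2.2.2 not covered. → 9%.
Sum: 3% + 40% + 3% + 9% = 55%.

55%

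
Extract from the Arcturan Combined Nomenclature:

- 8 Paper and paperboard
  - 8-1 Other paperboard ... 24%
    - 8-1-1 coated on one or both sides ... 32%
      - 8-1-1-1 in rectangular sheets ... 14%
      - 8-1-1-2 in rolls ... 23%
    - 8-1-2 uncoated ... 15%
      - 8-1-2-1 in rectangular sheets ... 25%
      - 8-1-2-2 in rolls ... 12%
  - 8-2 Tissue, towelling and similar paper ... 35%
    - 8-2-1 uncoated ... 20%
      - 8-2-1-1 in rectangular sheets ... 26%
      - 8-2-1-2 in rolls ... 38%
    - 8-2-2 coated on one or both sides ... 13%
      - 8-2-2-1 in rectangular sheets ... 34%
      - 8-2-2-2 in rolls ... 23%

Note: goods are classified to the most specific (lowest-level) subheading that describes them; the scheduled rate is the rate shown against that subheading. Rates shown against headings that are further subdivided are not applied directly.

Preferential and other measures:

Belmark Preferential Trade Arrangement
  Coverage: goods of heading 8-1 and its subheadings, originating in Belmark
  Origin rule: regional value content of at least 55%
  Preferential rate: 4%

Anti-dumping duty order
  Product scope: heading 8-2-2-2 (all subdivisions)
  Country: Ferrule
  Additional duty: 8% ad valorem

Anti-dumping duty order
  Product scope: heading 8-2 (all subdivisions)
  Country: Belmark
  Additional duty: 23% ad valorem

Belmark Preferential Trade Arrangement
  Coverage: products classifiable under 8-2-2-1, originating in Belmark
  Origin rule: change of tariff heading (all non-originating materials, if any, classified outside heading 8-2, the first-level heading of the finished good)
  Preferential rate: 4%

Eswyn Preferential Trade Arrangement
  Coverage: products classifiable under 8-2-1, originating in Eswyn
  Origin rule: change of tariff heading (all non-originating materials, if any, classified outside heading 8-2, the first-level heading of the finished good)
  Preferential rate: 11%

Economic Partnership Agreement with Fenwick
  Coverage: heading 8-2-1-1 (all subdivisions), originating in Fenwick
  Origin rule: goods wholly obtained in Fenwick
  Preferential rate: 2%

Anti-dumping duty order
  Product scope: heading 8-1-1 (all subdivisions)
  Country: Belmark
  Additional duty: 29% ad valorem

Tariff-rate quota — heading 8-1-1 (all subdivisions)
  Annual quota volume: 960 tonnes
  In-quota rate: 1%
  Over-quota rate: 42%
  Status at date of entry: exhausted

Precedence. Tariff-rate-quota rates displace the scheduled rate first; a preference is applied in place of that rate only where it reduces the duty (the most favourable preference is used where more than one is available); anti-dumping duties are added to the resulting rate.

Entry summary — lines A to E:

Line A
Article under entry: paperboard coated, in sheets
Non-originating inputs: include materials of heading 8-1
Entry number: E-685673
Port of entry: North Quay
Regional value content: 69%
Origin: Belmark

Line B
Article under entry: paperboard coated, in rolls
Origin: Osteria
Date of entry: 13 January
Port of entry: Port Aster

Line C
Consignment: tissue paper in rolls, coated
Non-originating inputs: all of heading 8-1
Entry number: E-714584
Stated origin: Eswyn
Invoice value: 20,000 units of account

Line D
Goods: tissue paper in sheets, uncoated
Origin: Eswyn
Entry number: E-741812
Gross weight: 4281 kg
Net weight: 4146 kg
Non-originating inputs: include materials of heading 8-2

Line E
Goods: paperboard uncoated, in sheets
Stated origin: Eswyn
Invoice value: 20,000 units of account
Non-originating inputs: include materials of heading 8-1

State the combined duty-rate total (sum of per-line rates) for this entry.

Line A: paperboard → 8-1; coated → 8-1-1; in sheets → 8-1-1-1. Scheduled 14%. quota on 8-1-1 exhausted → over-quota 42%; Belmark agreement on 8-1: RVC ≥ 55% → 4% available; Belmark agreement on 8-2-2-1: 8-1-1-1 not covered; preferential 4%; anti-dumping (Belmark, 8-1-1): +29%; total 4% + 29% = 33%. → 33%.
Line B: paperboard → 8-1; coated → 8-1-1; in rolls → 8-1-1-2. Scheduled 23%. quota on 8-1-1 exhausted → over-quota 42%. → 42%.
Line C: tissue paper → 8-2; coated → 8-2-2; in rolls → 8-2-2-2. Scheduled 23%. Eswyn agreement on 8-2-1: 8-2-2-2 not covered. → 23%.
Line D: tissue paper → 8-2; uncoated → 8-2-1; in sheets → 8-2-1-1. Scheduled 26%. Eswyn agreement on 8-2-1: CTH not met. → 26%.
Line E: paperboard → 8-1; uncoated → 8-1-2; in sheets → 8-1-2-1. Scheduled 25%. Eswyn agreement on 8-2-1: 8-1-2-1 not covered. → 25%.
Sum: 33% + 42% + 23% + 26% + 25% = 149%.

149%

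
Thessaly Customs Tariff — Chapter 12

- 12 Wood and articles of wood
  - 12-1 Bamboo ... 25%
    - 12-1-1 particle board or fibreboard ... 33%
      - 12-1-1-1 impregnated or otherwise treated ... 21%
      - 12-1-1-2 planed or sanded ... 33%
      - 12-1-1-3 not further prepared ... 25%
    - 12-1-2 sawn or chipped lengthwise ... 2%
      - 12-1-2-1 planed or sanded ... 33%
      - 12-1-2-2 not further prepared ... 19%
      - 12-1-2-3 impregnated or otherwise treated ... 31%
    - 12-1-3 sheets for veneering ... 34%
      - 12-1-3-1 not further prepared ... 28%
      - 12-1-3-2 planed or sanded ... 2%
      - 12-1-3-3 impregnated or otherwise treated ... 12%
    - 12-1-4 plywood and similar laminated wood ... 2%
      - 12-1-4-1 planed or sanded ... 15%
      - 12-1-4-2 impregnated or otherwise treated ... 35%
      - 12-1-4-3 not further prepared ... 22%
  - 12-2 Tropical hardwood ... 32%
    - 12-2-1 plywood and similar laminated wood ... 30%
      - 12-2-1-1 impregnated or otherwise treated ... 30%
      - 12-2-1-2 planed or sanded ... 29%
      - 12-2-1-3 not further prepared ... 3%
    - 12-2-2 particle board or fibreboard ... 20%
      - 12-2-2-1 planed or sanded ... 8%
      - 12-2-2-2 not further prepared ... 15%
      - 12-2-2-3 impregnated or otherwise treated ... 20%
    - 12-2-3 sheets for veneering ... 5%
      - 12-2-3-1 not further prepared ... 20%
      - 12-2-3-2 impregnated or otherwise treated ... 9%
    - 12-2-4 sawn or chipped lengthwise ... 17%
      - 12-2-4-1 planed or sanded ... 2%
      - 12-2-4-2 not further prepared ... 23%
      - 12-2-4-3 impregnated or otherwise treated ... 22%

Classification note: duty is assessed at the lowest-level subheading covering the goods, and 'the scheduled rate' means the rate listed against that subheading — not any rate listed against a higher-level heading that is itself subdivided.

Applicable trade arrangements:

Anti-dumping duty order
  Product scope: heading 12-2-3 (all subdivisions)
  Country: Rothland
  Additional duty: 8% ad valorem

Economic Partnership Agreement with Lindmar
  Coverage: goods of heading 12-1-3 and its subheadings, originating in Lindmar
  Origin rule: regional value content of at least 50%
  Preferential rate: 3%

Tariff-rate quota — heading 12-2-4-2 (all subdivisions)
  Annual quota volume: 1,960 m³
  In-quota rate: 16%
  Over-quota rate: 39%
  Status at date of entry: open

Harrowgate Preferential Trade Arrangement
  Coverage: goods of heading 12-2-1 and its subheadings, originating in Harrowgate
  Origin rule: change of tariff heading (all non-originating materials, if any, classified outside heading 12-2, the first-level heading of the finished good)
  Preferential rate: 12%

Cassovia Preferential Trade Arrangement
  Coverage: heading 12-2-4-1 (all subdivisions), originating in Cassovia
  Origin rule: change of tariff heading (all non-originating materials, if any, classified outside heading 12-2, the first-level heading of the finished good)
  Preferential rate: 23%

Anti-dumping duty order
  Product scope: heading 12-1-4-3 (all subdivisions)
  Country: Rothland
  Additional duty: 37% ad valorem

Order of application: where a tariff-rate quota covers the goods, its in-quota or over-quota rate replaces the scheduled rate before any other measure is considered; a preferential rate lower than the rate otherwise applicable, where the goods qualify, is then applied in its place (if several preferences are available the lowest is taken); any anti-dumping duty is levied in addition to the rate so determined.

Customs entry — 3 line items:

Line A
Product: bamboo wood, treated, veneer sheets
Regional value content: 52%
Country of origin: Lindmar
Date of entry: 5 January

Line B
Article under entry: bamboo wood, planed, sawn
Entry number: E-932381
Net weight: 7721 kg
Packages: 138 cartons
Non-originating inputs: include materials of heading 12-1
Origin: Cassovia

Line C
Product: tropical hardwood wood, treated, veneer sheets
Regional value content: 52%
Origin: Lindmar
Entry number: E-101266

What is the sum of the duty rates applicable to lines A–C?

Line A: bamboo → 12-1; veneer sheets → 12-1-3; treated → 12-1-3-3. Scheduled 12%. Lindmar agreement on 12-1-3: RVC ≥ 50% → 3% available; preferential 3%. → 3%.
Line B: bamboo → 12-1; sawn → 12-1-2; planed → 12-1-2-1. Scheduled 33%. Cassovia agreement on 12-2-4-1: 12-1-2-1 not covered. → 33%.
Line C: tropical hardwood → 12-2; veneer sheets → 12-2-3; treated → 12-2-3-2. Scheduled 9%. Lindmar agreement on 12-1-3: 12-2-3-2 not covered. → 9%.
Sum: 3% + 33% + 9% = 45%.

45%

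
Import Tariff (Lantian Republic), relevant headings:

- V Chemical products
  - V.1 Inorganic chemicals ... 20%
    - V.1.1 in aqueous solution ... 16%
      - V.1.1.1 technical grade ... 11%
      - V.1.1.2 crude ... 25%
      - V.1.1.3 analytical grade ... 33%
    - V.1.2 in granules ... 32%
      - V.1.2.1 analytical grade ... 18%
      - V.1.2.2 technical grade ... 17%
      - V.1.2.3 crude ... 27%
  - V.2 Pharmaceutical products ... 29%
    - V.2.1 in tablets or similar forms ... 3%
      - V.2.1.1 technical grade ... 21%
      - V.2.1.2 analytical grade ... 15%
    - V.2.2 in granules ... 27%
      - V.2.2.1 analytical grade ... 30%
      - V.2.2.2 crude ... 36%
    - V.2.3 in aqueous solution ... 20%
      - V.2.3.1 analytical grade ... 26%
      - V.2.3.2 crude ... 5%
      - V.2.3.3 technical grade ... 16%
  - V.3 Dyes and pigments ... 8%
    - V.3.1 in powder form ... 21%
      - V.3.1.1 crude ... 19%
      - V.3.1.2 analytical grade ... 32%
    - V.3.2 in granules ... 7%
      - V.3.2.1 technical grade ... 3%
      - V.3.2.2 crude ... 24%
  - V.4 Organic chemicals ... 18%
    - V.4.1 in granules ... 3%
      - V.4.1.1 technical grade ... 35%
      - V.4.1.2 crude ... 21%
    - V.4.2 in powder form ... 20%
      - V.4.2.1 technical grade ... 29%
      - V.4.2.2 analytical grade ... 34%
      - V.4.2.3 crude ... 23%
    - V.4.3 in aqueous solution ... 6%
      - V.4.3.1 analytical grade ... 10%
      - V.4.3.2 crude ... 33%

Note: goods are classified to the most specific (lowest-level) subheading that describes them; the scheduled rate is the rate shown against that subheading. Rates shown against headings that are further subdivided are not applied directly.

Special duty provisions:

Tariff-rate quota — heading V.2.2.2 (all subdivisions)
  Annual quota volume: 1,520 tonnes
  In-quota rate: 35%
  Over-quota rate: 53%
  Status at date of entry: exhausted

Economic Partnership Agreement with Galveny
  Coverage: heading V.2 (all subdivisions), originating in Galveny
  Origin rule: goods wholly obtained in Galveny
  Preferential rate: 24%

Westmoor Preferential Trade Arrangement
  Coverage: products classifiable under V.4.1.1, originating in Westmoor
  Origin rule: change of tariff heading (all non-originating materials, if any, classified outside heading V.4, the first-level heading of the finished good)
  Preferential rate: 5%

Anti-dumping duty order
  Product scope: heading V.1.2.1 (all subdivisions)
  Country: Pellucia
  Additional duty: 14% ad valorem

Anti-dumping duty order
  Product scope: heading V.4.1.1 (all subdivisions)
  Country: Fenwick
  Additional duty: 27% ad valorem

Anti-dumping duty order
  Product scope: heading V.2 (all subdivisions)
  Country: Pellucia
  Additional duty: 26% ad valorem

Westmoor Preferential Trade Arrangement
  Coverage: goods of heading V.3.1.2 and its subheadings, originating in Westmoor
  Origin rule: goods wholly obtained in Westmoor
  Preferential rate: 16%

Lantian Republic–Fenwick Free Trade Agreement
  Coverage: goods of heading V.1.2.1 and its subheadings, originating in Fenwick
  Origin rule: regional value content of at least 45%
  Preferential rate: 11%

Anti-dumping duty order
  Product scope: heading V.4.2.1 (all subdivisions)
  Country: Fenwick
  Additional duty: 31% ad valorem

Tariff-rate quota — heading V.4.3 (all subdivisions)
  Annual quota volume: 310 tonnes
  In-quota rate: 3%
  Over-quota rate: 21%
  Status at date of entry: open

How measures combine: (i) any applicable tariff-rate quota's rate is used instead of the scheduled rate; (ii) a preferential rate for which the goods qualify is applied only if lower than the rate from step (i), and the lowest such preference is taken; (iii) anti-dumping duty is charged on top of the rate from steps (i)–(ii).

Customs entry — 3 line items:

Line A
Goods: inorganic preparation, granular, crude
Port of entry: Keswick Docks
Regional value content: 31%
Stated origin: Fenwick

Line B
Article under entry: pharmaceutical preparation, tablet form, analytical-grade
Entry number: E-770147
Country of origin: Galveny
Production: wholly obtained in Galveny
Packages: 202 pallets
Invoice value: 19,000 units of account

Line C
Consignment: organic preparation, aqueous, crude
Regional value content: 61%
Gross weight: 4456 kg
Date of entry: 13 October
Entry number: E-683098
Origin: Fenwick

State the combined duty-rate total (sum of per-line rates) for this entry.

45%

Line A: inorganic → V.1; granular → V.1.2; crude → V.1.2.3. Scheduled 27%. Fenwick agreement on V.1.2.1: V.1.2.3 not covered. → 27%.
Line B: pharmaceutical → V.2; tablet form → V.2.1; analytical-grade → V.2.1.2. Scheduled 15%. Galveny agreement on V.2: wholly obtained → 24% available; preference 24% not lower than 15% → no reduction. → 15%.
Line C: organic → V.4; aqueous → V.4.3; crude → V.4.3.2. Scheduled 33%. quota on V.4.3 open → in-quota 3%; Fenwick agreement on V.1.2.1: V.4.3.2 not covered. → 3%.
Sum: 27% + 15% + 3% = 45%.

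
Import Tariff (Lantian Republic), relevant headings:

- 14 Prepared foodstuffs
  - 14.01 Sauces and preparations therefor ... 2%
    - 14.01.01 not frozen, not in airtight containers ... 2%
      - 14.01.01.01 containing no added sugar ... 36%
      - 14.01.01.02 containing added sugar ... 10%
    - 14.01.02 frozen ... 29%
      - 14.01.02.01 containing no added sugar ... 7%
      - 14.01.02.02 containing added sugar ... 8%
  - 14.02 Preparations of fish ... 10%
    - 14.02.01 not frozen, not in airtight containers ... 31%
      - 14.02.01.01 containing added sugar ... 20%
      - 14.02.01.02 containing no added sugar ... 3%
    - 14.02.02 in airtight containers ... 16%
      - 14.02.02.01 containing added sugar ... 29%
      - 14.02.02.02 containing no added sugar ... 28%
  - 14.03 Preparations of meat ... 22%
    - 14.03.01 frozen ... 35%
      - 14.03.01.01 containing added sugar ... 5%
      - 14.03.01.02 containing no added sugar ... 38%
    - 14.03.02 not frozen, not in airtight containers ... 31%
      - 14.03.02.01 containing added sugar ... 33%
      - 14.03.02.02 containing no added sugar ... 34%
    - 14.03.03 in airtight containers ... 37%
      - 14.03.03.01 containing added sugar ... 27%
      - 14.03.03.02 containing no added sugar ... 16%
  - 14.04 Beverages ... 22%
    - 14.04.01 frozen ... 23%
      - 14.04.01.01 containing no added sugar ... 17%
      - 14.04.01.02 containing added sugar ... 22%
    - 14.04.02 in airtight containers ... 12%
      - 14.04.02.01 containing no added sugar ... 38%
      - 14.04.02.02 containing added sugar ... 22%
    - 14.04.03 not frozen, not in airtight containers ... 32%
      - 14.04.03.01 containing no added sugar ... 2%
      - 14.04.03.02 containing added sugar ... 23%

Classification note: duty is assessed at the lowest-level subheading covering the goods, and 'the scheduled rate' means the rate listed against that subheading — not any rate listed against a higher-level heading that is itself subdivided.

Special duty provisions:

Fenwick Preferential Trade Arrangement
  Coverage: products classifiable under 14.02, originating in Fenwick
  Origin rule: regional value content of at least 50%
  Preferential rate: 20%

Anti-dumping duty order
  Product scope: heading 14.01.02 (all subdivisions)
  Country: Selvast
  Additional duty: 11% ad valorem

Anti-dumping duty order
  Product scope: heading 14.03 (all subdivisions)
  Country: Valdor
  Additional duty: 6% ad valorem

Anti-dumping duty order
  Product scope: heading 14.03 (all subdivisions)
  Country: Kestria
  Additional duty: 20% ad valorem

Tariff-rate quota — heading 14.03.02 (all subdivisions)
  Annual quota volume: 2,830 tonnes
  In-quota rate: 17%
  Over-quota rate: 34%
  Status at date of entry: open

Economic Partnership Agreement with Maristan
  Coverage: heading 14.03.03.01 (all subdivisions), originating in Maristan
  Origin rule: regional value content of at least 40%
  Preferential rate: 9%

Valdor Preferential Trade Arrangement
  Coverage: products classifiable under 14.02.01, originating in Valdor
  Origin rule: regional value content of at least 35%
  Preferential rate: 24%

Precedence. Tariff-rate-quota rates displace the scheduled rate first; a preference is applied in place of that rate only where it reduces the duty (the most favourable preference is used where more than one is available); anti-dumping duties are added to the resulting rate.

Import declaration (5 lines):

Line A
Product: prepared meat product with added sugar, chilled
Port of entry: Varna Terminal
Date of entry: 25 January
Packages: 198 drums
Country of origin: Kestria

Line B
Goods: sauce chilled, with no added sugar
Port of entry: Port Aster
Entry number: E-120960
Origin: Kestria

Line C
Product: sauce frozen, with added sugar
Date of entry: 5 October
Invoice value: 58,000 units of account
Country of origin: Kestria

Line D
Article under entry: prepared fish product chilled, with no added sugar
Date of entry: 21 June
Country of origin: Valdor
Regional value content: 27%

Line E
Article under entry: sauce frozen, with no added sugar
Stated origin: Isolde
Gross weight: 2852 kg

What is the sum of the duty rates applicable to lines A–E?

Line A: prepared meat product → 14.03; chilled → 14.03.02; with added sugar → 14.03.02.01. Scheduled 33%. quota on 14.03.02 open → in-quota 17%; anti-dumping (Kestria, 14.03): +20%; total 17% + 20% = 37%. → 37%.
Line B: sauce → 14.01; chilled → 14.01.01; with no added sugar → 14.01.01.01. Scheduled 36%. No special measure applies. → 36%.
Line C: sauce → 14.01; frozen → 14.01.02; with added sugar → 14.01.02.02. Scheduled 8%. No special measure applies. → 8%.
Line D: prepared fish product → 14.02; chilled → 14.02.01; with no added sugar → 14.02.01.02. Scheduled 3%. Valdor agreement on 14.02.01: RVC < 35%. → 3%.
Line E: sauce → 14.01; frozen → 14.01.02; with no added sugar → 14.01.02.01. Scheduled 7%. No special measure applies. → 7%.
Sum: 37% + 36% + 8% + 3% + 7% = 91%.

91%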